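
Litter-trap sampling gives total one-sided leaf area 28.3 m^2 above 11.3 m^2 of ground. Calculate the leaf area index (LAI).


Formula: LAI = total leaf area / ground area  (dimensionless)
LAI = 28.3 m^2 / 11.3 m^2
LAI = 2.5

2.5


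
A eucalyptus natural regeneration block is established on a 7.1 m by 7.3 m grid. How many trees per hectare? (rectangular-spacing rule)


Formula: TPH = 10000 m^2/ha / (spacing_x * spacing_y)
Area per tree = 7.1 m * 7.3 m = 51.83 m^2
TPH = 10000 / 51.83 = 193 trees/ha

193


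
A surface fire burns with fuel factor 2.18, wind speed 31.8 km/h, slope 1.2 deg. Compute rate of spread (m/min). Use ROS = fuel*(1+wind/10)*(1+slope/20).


Formula: ROS = fuel * (1 + wind/10) * (1 + slope/20)
Wind factor = 1 + 31.8/10 = 4.18
Slope factor = 1 + 1.2/20 = 1.06
ROS = 2.18 * 4.18 * 1.06 = 9.66 m/min

9.66


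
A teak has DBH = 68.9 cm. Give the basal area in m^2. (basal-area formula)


Formula: BA = pi * (DBH/2)^2 / 10000  (cm^2 to m^2)
Radius = DBH/2 = 68.9/2 = 34.45 cm
BA = pi * 34.45^2 / 10000
   = 3728.45 cm^2 / 10000
   = 0.3728 m^2

0.3728


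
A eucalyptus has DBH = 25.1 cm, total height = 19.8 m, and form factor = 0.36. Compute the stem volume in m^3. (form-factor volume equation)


Formula: V = pi * (DBH/200)^2 * H * ff
Radius = DBH/200 = 25.1/200 = 0.1255 m
Radius^2 = 0.1255^2 = 0.01575025 m^2
V = pi * 0.01575025 * 19.8 * 0.36
V = 0.353 m^3

0.353


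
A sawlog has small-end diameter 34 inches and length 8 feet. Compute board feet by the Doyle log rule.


Doyle: BF = (D - 4)^2 * L / 16
Adjusted diameter = 34 - 4 = 30 in
(D-4)^2 = 30^2 = 900
BF = 900 * 8 / 16 = 450 BF

450


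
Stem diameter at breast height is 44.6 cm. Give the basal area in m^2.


Formula: BA = pi * (DBH/2)^2 / 10000  (cm^2 to m^2)
Radius = DBH/2 = 44.6/2 = 22.3 cm
BA = pi * 22.3^2 / 10000
   = 1562.2826 cm^2 / 10000
   = 0.1562 m^2

0.1562


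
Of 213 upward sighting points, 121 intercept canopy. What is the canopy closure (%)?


Formula: Canopy closure = covered points / total points * 100
Closure = 121 / 213 * 100
Closure = 0.5681 * 100 = 56.8%

56.8


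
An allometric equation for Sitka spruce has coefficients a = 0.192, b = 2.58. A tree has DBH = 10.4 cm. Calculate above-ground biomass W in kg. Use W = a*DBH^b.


Formula: W = a * DBH^b  (allometric power law)
DBH^b = 10.4^2.58 = 420.6743
W = 0.192 * 420.6743 = 80.8 kg

80.8


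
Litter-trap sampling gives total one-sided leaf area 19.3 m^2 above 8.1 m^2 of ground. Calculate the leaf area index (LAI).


Formula: LAI = total leaf area / ground area  (dimensionless)
LAI = 19.3 m^2 / 8.1 m^2
LAI = 2.38

2.38


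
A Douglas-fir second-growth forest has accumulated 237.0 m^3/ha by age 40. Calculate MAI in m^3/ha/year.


Formula: MAI = Total Volume / Stand Age
MAI = 237.0 m^3/ha / 40 years
MAI = 5.93 m^3/ha/year

5.93


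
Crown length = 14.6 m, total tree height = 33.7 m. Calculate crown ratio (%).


Formula: Crown Ratio = (Crown Length / Total Height) * 100
CR = (14.6 m / 33.7 m) * 100
CR = 0.4332 * 100 = 43.3%

43.3


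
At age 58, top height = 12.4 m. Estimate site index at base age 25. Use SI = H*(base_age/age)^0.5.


Formula: SI = H_dom * (base_age / age)^0.5
Age ratio = 25 / 58 = 0.43103
sqrt(age_ratio) = 0.65653
SI = 12.4 * 0.65653 = 8.1 m

8.1


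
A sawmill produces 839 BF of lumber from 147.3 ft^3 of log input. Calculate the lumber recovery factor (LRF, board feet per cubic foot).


Formula: LRF = Lumber Output (BF) / Log Input (ft^3)
LRF = 839 BF / 147.3 ft^3
LRF = 5.7 BF/ft^3

5.7


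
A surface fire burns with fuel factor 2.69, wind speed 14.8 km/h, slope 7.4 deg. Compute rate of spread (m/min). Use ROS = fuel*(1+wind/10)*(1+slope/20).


Formula: ROS = fuel * (1 + wind/10) * (1 + slope/20)
Wind factor = 1 + 14.8/10 = 2.48
Slope factor = 1 + 7.4/20 = 1.37
ROS = 2.69 * 2.48 * 1.37 = 9.14 m/min

9.14


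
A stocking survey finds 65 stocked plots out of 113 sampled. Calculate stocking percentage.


Formula: Stocking % = stocked plots / total plots * 100
Stocking = 65 / 113 * 100
Stocking = 0.5752 * 100 = 57.5%

57.5


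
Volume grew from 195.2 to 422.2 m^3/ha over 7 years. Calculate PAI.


Formula: PAI = (V_T2 - V_T1) / (T2 - T1)
Volume increment = 422.2 - 195.2 = 227.0 m^3/ha
PAI = 227.0 / 7 = 32.43 m^3/ha/year

32.43


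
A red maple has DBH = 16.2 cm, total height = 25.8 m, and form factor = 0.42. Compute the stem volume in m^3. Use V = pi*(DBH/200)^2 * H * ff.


Formula: V = pi * (DBH/200)^2 * H * ff
Radius = DBH/200 = 16.2/200 = 0.081 m
Radius^2 = 0.081^2 = 0.006561 m^2
V = pi * 0.006561 * 25.8 * 0.42
V = 0.223 m^3

0.223


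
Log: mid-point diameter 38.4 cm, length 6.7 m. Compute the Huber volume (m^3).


Huber: V = Am * L,  Am = pi*(Dm/200)^2
Am = pi*(38.4/200)^2 = 0.115812 m^2
V = 0.115812*6.7 = 0.7759 m^3

0.7759


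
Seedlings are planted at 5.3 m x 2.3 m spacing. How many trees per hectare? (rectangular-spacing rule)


Formula: TPH = 10000 m^2/ha / (spacing_x * spacing_y)
Area per tree = 5.3 m * 2.3 m = 12.19 m^2
TPH = 10000 / 12.19 = 820 trees/ha

820


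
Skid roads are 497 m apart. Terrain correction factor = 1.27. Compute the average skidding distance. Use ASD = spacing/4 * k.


Formula: ASD = (spacing / 4) * correction
Uncorrected distance = spacing / 4 = 497 / 4 = 124.25 m
ASD = 124.25 * 1.27 = 158 m

158


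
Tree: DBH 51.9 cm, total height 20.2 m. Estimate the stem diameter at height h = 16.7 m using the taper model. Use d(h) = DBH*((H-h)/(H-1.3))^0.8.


Taper: d(h) = DBH * ((H - h) / (H - 1.3))^0.8
Numerator = H - h = 20.2 - 16.7 = 3.5 m
Denominator = H - 1.3 = 20.2 - 1.3 = 18.9 m
Ratio = 3.5 / 18.9 = 0.18519
d = 51.9 * 0.18519^0.8 = 13.5 cm

13.5


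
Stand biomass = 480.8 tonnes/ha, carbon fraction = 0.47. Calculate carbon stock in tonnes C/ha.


Formula: Carbon Stock = Biomass * Carbon Fraction
C = 480.8 t/ha * 0.47
C = 226.0 t C/ha

226.0


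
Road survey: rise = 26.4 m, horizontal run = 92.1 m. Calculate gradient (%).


Formula: Gradient = rise / run * 100
Gradient = 26.4 / 92.1 * 100 = 28.7%

28.7


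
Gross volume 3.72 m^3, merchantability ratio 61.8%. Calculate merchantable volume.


Formula: MV = V_total * (merchantable_pct / 100)
Merchantable fraction = 61.8% / 100 = 0.618
MV = 3.72 m^3 * 0.618 = 2.299 m^3

2.299


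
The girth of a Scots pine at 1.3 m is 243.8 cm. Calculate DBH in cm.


Formula: DBH = C / pi
DBH = 243.8 / pi
pi = 3.14159...
DBH = 77.6 cm

77.6


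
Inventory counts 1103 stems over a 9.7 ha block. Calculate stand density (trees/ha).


Formula: Stand Density = N_trees / Area_ha
Density = 1103 trees / 9.7 ha
Density = 114 trees/ha

114


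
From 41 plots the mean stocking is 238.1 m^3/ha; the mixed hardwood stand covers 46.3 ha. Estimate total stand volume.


Formula: Total Volume = Mean Volume per ha * Total Area
Total Volume = 238.1 m^3/ha * 46.3 ha
Total Volume = 11024 m^3

11024


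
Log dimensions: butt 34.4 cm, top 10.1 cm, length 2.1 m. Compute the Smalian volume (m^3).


Smalian: V = (A1 + A2)/2 * L,  A = pi*(D/200)^2
A1 = pi*(34.4/200)^2 = 0.092941 m^2
A2 = pi*(10.1/200)^2 = 0.008012 m^2
V = (0.092941+0.008012)/2*2.1 = 0.106 m^3

0.106


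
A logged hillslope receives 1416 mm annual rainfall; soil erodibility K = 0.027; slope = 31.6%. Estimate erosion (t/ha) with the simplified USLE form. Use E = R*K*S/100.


Formula: E = R * K * S / 100  (simplified USLE)
R * K = 1416 * 0.027 = 38.232
E = 38.232 * 31.6 / 100 = 12.08 t/ha

12.08


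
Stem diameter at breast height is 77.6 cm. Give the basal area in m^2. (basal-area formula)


Formula: BA = pi * (DBH/2)^2 / 10000  (cm^2 to m^2)
Radius = DBH/2 = 77.6/2 = 38.8 cm
BA = pi * 38.8^2 / 10000
   = 4729.4792 cm^2 / 10000
   = 0.4729 m^2

0.4729


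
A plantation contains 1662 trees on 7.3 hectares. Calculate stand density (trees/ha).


Formula: Stand Density = N_trees / Area_ha
Density = 1662 trees / 7.3 ha
Density = 228 trees/ha

228


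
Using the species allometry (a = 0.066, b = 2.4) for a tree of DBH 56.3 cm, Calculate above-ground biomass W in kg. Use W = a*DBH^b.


Formula: W = a * DBH^b  (allometric power law)
DBH^b = 56.3^2.4 = 15893.522
W = 0.066 * 15893.522 = 1049.0 kg

1049.0


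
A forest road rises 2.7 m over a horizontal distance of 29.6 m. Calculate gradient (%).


Formula: Gradient = rise / run * 100
Gradient = 2.7 / 29.6 * 100 = 9.1%

9.1


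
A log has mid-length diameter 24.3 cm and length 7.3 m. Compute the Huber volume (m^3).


Huber: V = Am * L,  Am = pi*(Dm/200)^2
Am = pi*(24.3/200)^2 = 0.046377 m^2
V = 0.046377*7.3 = 0.3386 m^3

0.3386


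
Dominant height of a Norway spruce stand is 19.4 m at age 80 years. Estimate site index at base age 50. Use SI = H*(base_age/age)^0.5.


Formula: SI = H_dom * (base_age / age)^0.5
Age ratio = 50 / 80 = 0.625
sqrt(age_ratio) = 0.79057
SI = 19.4 * 0.79057 = 15.3 m

15.3


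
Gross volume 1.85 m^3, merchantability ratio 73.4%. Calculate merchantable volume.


Formula: MV = V_total * (merchantable_pct / 100)
Merchantable fraction = 73.4% / 100 = 0.734
MV = 1.85 m^3 * 0.734 = 1.358 m^3

1.358


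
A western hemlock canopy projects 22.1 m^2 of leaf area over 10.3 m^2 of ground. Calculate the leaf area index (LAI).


Formula: LAI = total leaf area / ground area  (dimensionless)
LAI = 22.1 m^2 / 10.3 m^2
LAI = 2.15

2.15


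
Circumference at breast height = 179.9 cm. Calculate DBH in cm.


Formula: DBH = C / pi
DBH = 179.9 / pi
pi = 3.14159...
DBH = 57.3 cm

57.3


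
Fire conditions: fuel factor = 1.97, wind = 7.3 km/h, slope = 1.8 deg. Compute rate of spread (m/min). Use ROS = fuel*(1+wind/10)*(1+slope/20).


Formula: ROS = fuel * (1 + wind/10) * (1 + slope/20)
Wind factor = 1 + 7.3/10 = 1.73
Slope factor = 1 + 1.8/20 = 1.09
ROS = 1.97 * 1.73 * 1.09 = 3.71 m/min

3.71


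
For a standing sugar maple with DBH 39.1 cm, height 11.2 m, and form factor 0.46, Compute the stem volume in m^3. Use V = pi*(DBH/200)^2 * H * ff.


Formula: V = pi * (DBH/200)^2 * H * ff
Radius = DBH/200 = 39.1/200 = 0.1955 m
Radius^2 = 0.1955^2 = 0.03822025 m^2
V = pi * 0.03822025 * 11.2 * 0.46
V = 0.619 m^3

0.619


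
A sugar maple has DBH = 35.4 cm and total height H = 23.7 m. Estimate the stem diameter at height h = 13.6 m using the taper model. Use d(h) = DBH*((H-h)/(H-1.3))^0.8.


Taper: d(h) = DBH * ((H - h) / (H - 1.3))^0.8
Numerator = H - h = 23.7 - 13.6 = 10.1 m
Denominator = H - 1.3 = 23.7 - 1.3 = 22.4 m
Ratio = 10.1 / 22.4 = 0.45089
d = 35.4 * 0.45089^0.8 = 18.7 cm

18.7


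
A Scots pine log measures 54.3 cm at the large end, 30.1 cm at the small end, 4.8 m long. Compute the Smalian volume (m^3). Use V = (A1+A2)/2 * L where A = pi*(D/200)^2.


Smalian: V = (A1 + A2)/2 * L,  A = pi*(D/200)^2
A1 = pi*(54.3/200)^2 = 0.231574 m^2
A2 = pi*(30.1/200)^2 = 0.071158 m^2
V = (0.231574+0.071158)/2*4.8 = 0.7266 m^3

0.7266


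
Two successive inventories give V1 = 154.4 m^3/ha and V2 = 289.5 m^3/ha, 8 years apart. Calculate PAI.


Formula: PAI = (V_T2 - V_T1) / (T2 - T1)
Volume increment = 289.5 - 154.4 = 135.1 m^3/ha
PAI = 135.1 / 8 = 16.89 m^3/ha/year

16.89


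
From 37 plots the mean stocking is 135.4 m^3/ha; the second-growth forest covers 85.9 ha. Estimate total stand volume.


Formula: Total Volume = Mean Volume per ha * Total Area
Total Volume = 135.4 m^3/ha * 85.9 ha
Total Volume = 11631 m^3

11631


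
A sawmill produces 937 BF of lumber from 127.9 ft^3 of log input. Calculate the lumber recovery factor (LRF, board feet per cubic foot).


Formula: LRF = Lumber Output (BF) / Log Input (ft^3)
LRF = 937 BF / 127.9 ft^3
LRF = 7.33 BF/ft^3

7.33


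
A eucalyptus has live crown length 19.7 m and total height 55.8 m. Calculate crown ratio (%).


Formula: Crown Ratio = (Crown Length / Total Height) * 100
CR = (19.7 m / 55.8 m) * 100
CR = 0.353 * 100 = 35.3%

35.3


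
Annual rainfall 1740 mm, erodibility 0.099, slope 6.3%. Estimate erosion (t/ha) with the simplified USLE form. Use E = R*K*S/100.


Formula: E = R * K * S / 100  (simplified USLE)
R * K = 1740 * 0.099 = 172.26
E = 172.26 * 6.3 / 100 = 10.85 t/ha

10.85


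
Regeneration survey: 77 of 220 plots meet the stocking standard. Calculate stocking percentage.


Formula: Stocking % = stocked plots / total plots * 100
Stocking = 77 / 220 * 100
Stocking = 0.35 * 100 = 35.0%

35.0


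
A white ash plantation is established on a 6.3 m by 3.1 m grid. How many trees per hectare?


Formula: TPH = 10000 m^2/ha / (spacing_x * spacing_y)
Area per tree = 6.3 m * 3.1 m = 19.53 m^2
TPH = 10000 / 19.53 = 512 trees/ha

512


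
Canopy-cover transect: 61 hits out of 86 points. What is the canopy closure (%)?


Formula: Canopy closure = covered points / total points * 100
Closure = 61 / 86 * 100
Closure = 0.7093 * 100 = 70.9%

70.9


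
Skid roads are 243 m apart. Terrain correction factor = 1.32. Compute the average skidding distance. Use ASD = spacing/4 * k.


Formula: ASD = (spacing / 4) * correction
Uncorrected distance = spacing / 4 = 243 / 4 = 60.75 m
ASD = 60.75 * 1.32 = 80 m

80


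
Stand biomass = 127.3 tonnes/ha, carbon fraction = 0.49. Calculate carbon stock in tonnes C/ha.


Formula: Carbon Stock = Biomass * Carbon Fraction
C = 127.3 t/ha * 0.49
C = 62.4 t C/ha

62.4


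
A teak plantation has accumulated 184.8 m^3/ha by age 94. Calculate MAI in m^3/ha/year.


Formula: MAI = Total Volume / Stand Age
MAI = 184.8 m^3/ha / 94 years
MAI = 1.97 m^3/ha/year

1.97


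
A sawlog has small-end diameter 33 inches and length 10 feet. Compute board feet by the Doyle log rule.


Doyle: BF = (D - 4)^2 * L / 16
Adjusted diameter = 33 - 4 = 29 in
(D-4)^2 = 29^2 = 841
BF = 841 * 10 / 16 = 526 BF

526


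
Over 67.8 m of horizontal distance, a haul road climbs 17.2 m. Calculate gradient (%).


Formula: Gradient = rise / run * 100
Gradient = 17.2 / 67.8 * 100 = 25.4%

25.4


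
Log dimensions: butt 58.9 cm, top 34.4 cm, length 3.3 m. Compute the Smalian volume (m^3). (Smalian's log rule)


Smalian: V = (A1 + A2)/2 * L,  A = pi*(D/200)^2
A1 = pi*(58.9/200)^2 = 0.272471 m^2
A2 = pi*(34.4/200)^2 = 0.092941 m^2
V = (0.272471+0.092941)/2*3.3 = 0.6029 m^3

0.6029


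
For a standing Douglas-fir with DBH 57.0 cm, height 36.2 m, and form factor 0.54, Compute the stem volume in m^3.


Formula: V = pi * (DBH/200)^2 * H * ff
Radius = DBH/200 = 57.0/200 = 0.285 m
Radius^2 = 0.285^2 = 0.081225 m^2
V = pi * 0.081225 * 36.2 * 0.54
V = 4.988 m^3

4.988


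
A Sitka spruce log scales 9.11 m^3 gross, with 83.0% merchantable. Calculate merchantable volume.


Formula: MV = V_total * (merchantable_pct / 100)
Merchantable fraction = 83.0% / 100 = 0.83
MV = 9.11 m^3 * 0.83 = 7.561 m^3

7.561


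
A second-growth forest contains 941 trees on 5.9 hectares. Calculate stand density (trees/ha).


Formula: Stand Density = N_trees / Area_ha
Density = 941 trees / 5.9 ha
Density = 159 trees/ha

159


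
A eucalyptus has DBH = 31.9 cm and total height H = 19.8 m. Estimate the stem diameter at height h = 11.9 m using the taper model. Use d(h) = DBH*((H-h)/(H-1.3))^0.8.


Taper: d(h) = DBH * ((H - h) / (H - 1.3))^0.8
Numerator = H - h = 19.8 - 11.9 = 7.9 m
Denominator = H - 1.3 = 19.8 - 1.3 = 18.5 m
Ratio = 7.9 / 18.5 = 0.42703
d = 31.9 * 0.42703^0.8 = 16.1 cm

16.1


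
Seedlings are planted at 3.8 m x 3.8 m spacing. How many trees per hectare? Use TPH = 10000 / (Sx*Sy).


Formula: TPH = 10000 m^2/ha / (spacing_x * spacing_y)
Area per tree = 3.8 m * 3.8 m = 14.44 m^2
TPH = 10000 / 14.44 = 693 trees/ha

693


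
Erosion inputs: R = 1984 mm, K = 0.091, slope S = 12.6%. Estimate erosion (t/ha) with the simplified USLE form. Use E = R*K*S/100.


Formula: E = R * K * S / 100  (simplified USLE)
R * K = 1984 * 0.091 = 180.544
E = 180.544 * 12.6 / 100 = 22.75 t/ha

22.75


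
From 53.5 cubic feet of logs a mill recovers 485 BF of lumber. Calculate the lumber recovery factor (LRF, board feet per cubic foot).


Formula: LRF = Lumber Output (BF) / Log Input (ft^3)
LRF = 485 BF / 53.5 ft^3
LRF = 9.07 BF/ft^3

9.07


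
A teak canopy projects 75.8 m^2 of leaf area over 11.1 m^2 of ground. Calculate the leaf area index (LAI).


Formula: LAI = total leaf area / ground area  (dimensionless)
LAI = 75.8 m^2 / 11.1 m^2
LAI = 6.83

6.83


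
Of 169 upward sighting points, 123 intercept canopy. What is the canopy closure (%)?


Formula: Canopy closure = covered points / total points * 100
Closure = 123 / 169 * 100
Closure = 0.7278 * 100 = 72.8%

72.8


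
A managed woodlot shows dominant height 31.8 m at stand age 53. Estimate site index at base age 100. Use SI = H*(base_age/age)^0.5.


Formula: SI = H_dom * (base_age / age)^0.5
Age ratio = 100 / 53 = 1.88679
sqrt(age_ratio) = 1.37361
SI = 31.8 * 1.37361 = 43.7 m

43.7


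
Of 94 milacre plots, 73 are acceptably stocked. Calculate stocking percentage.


Formula: Stocking % = stocked plots / total plots * 100
Stocking = 73 / 94 * 100
Stocking = 0.7766 * 100 = 77.7%

77.7


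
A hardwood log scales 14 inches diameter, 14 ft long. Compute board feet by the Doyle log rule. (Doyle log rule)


Doyle: BF = (D - 4)^2 * L / 16
Adjusted diameter = 14 - 4 = 10 in
(D-4)^2 = 10^2 = 100
BF = 100 * 14 / 16 = 88 BF

88


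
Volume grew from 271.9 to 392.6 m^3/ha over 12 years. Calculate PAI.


Formula: PAI = (V_T2 - V_T1) / (T2 - T1)
Volume increment = 392.6 - 271.9 = 120.7 m^3/ha
PAI = 120.7 / 12 = 10.06 m^3/ha/year

10.06


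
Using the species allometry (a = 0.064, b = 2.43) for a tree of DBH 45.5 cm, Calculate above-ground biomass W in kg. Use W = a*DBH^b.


Formula: W = a * DBH^b  (allometric power law)
DBH^b = 45.5^2.43 = 10689.7536
W = 0.064 * 10689.7536 = 684.1 kg

684.1


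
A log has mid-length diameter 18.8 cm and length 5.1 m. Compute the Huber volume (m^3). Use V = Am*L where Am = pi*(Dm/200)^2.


Huber: V = Am * L,  Am = pi*(Dm/200)^2
Am = pi*(18.8/200)^2 = 0.027759 m^2
V = 0.027759*5.1 = 0.1416 m^3

0.1416


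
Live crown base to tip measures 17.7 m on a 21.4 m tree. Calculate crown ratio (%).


Formula: Crown Ratio = (Crown Length / Total Height) * 100
CR = (17.7 m / 21.4 m) * 100
CR = 0.8271 * 100 = 82.7%

82.7


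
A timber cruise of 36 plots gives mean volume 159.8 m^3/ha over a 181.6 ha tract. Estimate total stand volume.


Formula: Total Volume = Mean Volume per ha * Total Area
Total Volume = 159.8 m^3/ha * 181.6 ha
Total Volume = 29020 m^3

29020


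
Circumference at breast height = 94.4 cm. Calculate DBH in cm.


Formula: DBH = C / pi
DBH = 94.4 / pi
pi = 3.14159...
DBH = 30.0 cm

30.0


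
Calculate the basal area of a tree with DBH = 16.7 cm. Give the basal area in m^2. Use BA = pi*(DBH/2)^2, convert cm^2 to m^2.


Formula: BA = pi * (DBH/2)^2 / 10000  (cm^2 to m^2)
Radius = DBH/2 = 16.7/2 = 8.35 cm
BA = pi * 8.35^2 / 10000
   = 219.0397 cm^2 / 10000
   = 0.0219 m^2

0.0219


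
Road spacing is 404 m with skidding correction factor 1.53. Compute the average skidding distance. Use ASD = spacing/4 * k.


Formula: ASD = (spacing / 4) * correction
Uncorrected distance = spacing / 4 = 404 / 4 = 101 m
ASD = 101 * 1.53 = 155 m

155


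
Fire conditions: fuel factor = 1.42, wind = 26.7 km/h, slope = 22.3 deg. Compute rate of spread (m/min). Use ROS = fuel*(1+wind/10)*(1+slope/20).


Formula: ROS = fuel * (1 + wind/10) * (1 + slope/20)
Wind factor = 1 + 26.7/10 = 3.67
Slope factor = 1 + 22.3/20 = 2.115
ROS = 1.42 * 3.67 * 2.115 = 11.02 m/min

11.02


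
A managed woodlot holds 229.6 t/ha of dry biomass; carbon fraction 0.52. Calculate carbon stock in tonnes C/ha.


Formula: Carbon Stock = Biomass * Carbon Fraction
C = 229.6 t/ha * 0.52
C = 119.4 t C/ha

119.4


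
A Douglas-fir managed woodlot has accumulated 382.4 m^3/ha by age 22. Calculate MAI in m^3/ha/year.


Formula: MAI = Total Volume / Stand Age
MAI = 382.4 m^3/ha / 22 years
MAI = 17.38 m^3/ha/year

17.38


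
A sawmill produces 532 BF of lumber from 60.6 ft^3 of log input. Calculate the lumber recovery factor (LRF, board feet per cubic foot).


Formula: LRF = Lumber Output (BF) / Log Input (ft^3)
LRF = 532 BF / 60.6 ft^3
LRF = 8.78 BF/ft^3

8.78


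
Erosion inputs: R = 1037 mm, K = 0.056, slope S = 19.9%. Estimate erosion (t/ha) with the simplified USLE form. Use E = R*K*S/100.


Formula: E = R * K * S / 100  (simplified USLE)
R * K = 1037 * 0.056 = 58.072
E = 58.072 * 19.9 / 100 = 11.56 t/ha

11.56


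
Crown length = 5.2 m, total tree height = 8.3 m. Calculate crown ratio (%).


Formula: Crown Ratio = (Crown Length / Total Height) * 100
CR = (5.2 m / 8.3 m) * 100
CR = 0.6265 * 100 = 62.7%

62.7


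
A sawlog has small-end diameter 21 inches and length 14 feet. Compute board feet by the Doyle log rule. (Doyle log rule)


Doyle: BF = (D - 4)^2 * L / 16
Adjusted diameter = 21 - 4 = 17 in
(D-4)^2 = 17^2 = 289
BF = 289 * 14 / 16 = 253 BF

253


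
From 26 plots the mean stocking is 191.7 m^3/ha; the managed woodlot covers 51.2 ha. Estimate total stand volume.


Formula: Total Volume = Mean Volume per ha * Total Area
Total Volume = 191.7 m^3/ha * 51.2 ha
Total Volume = 9815 m^3

9815


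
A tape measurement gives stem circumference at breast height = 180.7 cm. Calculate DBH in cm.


Formula: DBH = C / pi
DBH = 180.7 / pi
pi = 3.14159...
DBH = 57.5 cm

57.5


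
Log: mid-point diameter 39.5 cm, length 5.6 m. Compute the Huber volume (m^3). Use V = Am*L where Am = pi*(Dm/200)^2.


Huber: V = Am * L,  Am = pi*(Dm/200)^2
Am = pi*(39.5/200)^2 = 0.122542 m^2
V = 0.122542*5.6 = 0.6862 m^3

0.6862


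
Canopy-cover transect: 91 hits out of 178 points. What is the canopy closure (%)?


Formula: Canopy closure = covered points / total points * 100
Closure = 91 / 178 * 100
Closure = 0.5112 * 100 = 51.1%

51.1


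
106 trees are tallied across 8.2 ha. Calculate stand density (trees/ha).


Formula: Stand Density = N_trees / Area_ha
Density = 106 trees / 8.2 ha
Density = 13 trees/ha

13


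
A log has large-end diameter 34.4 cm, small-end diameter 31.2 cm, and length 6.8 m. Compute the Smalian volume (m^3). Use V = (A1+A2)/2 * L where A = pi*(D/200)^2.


Smalian: V = (A1 + A2)/2 * L,  A = pi*(D/200)^2
A1 = pi*(34.4/200)^2 = 0.092941 m^2
A2 = pi*(31.2/200)^2 = 0.076454 m^2
V = (0.092941+0.076454)/2*6.8 = 0.5759 m^3

0.5759


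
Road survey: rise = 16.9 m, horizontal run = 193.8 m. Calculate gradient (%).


Formula: Gradient = rise / run * 100
Gradient = 16.9 / 193.8 * 100 = 8.7%

8.7


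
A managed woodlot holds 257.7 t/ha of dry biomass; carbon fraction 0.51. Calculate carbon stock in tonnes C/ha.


Formula: Carbon Stock = Biomass * Carbon Fraction
C = 257.7 t/ha * 0.51
C = 131.4 t C/ha

131.4


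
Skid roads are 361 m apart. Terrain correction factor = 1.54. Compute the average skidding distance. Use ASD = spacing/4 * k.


Formula: ASD = (spacing / 4) * correction
Uncorrected distance = spacing / 4 = 361 / 4 = 90.25 m
ASD = 90.25 * 1.54 = 139 m

139


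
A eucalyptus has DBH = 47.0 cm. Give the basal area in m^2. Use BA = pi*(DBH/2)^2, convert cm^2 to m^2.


Formula: BA = pi * (DBH/2)^2 / 10000  (cm^2 to m^2)
Radius = DBH/2 = 47.0/2 = 23.5 cm
BA = pi * 23.5^2 / 10000
   = 1734.9445 cm^2 / 10000
   = 0.1735 m^2

0.1735


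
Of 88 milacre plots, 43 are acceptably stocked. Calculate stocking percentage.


Formula: Stocking % = stocked plots / total plots * 100
Stocking = 43 / 88 * 100
Stocking = 0.4886 * 100 = 48.9%

48.9


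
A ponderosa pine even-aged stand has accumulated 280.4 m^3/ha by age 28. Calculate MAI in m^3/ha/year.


Formula: MAI = Total Volume / Stand Age
MAI = 280.4 m^3/ha / 28 years
MAI = 10.01 m^3/ha/year

10.01


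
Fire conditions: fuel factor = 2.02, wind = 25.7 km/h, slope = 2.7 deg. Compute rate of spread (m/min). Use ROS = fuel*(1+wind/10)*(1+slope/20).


Formula: ROS = fuel * (1 + wind/10) * (1 + slope/20)
Wind factor = 1 + 25.7/10 = 3.57
Slope factor = 1 + 2.7/20 = 1.135
ROS = 2.02 * 3.57 * 1.135 = 8.18 m/min

8.18


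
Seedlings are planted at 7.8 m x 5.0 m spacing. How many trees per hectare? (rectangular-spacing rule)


Formula: TPH = 10000 m^2/ha / (spacing_x * spacing_y)
Area per tree = 7.8 m * 5.0 m = 39.0 m^2
TPH = 10000 / 39.0 = 256 trees/ha

256


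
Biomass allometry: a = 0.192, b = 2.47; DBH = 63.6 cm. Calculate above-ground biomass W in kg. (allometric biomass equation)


Formula: W = a * DBH^b  (allometric power law)
DBH^b = 63.6^2.47 = 28479.9404
W = 0.192 * 28479.9404 = 5468.1 kg

5468.1


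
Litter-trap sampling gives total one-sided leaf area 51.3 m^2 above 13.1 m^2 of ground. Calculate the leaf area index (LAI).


Formula: LAI = total leaf area / ground area  (dimensionless)
LAI = 51.3 m^2 / 13.1 m^2
LAI = 3.92

3.92


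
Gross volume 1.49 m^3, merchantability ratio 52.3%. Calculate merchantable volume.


Formula: MV = V_total * (merchantable_pct / 100)
Merchantable fraction = 52.3% / 100 = 0.523
MV = 1.49 m^3 * 0.523 = 0.779 m^3

0.779


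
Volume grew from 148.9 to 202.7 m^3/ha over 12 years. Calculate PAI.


Formula: PAI = (V_T2 - V_T1) / (T2 - T1)
Volume increment = 202.7 - 148.9 = 53.8 m^3/ha
PAI = 53.8 / 12 = 4.48 m^3/ha/year

4.48


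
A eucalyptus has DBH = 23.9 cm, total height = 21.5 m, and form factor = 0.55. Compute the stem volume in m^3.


Formula: V = pi * (DBH/200)^2 * H * ff
Radius = DBH/200 = 23.9/200 = 0.1195 m
Radius^2 = 0.1195^2 = 0.01428025 m^2
V = pi * 0.01428025 * 21.5 * 0.55
V = 0.531 m^3

0.531


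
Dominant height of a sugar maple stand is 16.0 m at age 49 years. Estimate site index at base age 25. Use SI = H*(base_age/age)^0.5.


Formula: SI = H_dom * (base_age / age)^0.5
Age ratio = 25 / 49 = 0.5102
sqrt(age_ratio) = 0.71429
SI = 16.0 * 0.71429 = 11.4 m

11.4


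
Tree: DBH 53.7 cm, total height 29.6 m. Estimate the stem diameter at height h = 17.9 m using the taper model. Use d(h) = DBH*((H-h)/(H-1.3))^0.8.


Taper: d(h) = DBH * ((H - h) / (H - 1.3))^0.8
Numerator = H - h = 29.6 - 17.9 = 11.7 m
Denominator = H - 1.3 = 29.6 - 1.3 = 28.3 m
Ratio = 11.7 / 28.3 = 0.41343
d = 53.7 * 0.41343^0.8 = 26.5 cm

26.5


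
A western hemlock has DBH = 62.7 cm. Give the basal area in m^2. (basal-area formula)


Formula: BA = pi * (DBH/2)^2 / 10000  (cm^2 to m^2)
Radius = DBH/2 = 62.7/2 = 31.35 cm
BA = pi * 31.35^2 / 10000
   = 3087.6279 cm^2 / 10000
   = 0.3088 m^2

0.3088


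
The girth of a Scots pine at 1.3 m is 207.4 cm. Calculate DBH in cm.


Formula: DBH = C / pi
DBH = 207.4 / pi
pi = 3.14159...
DBH = 66.0 cm

66.0


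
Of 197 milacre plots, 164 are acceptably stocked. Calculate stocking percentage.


Formula: Stocking % = stocked plots / total plots * 100
Stocking = 164 / 197 * 100
Stocking = 0.8325 * 100 = 83.2%

83.2


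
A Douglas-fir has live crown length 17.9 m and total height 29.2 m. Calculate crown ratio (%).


Formula: Crown Ratio = (Crown Length / Total Height) * 100
CR = (17.9 m / 29.2 m) * 100
CR = 0.613 * 100 = 61.3%

61.3


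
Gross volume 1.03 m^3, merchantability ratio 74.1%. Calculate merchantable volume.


Formula: MV = V_total * (merchantable_pct / 100)
Merchantable fraction = 74.1% / 100 = 0.741
MV = 1.03 m^3 * 0.741 = 0.763 m^3

0.763


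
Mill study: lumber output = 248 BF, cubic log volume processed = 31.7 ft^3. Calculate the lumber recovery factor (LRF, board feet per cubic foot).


Formula: LRF = Lumber Output (BF) / Log Input (ft^3)
LRF = 248 BF / 31.7 ft^3
LRF = 7.82 BF/ft^3

7.82


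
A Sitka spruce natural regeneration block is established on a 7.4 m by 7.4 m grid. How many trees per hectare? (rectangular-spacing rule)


Formula: TPH = 10000 m^2/ha / (spacing_x * spacing_y)
Area per tree = 7.4 m * 7.4 m = 54.76 m^2
TPH = 10000 / 54.76 = 183 trees/ha

183


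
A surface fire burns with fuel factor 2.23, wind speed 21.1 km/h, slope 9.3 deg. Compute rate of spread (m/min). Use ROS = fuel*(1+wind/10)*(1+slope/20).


Formula: ROS = fuel * (1 + wind/10) * (1 + slope/20)
Wind factor = 1 + 21.1/10 = 3.11
Slope factor = 1 + 9.3/20 = 1.465
ROS = 2.23 * 3.11 * 1.465 = 10.16 m/min

10.16


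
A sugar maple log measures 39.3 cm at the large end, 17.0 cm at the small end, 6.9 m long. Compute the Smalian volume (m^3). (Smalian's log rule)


Smalian: V = (A1 + A2)/2 * L,  A = pi*(D/200)^2
A1 = pi*(39.3/200)^2 = 0.121304 m^2
A2 = pi*(17.0/200)^2 = 0.022698 m^2
V = (0.121304+0.022698)/2*6.9 = 0.4968 m^3

0.4968


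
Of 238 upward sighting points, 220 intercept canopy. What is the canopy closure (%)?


Formula: Canopy closure = covered points / total points * 100
Closure = 220 / 238 * 100
Closure = 0.9244 * 100 = 92.4%

92.4


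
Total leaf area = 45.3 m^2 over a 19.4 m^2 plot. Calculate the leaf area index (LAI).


Formula: LAI = total leaf area / ground area  (dimensionless)
LAI = 45.3 m^2 / 19.4 m^2
LAI = 2.34

2.34


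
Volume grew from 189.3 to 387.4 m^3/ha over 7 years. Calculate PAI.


Formula: PAI = (V_T2 - V_T1) / (T2 - T1)
Volume increment = 387.4 - 189.3 = 198.1 m^3/ha
PAI = 198.1 / 7 = 28.3 m^3/ha/year

28.3


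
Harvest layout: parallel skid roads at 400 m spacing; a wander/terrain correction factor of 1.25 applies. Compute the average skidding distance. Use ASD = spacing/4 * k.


Formula: ASD = (spacing / 4) * correction
Uncorrected distance = spacing / 4 = 400 / 4 = 100 m
ASD = 100 * 1.25 = 125 m

125


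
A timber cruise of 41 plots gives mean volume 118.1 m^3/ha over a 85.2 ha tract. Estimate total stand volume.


Formula: Total Volume = Mean Volume per ha * Total Area
Total Volume = 118.1 m^3/ha * 85.2 ha
Total Volume = 10062 m^3

10062


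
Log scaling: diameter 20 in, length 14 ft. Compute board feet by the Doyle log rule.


Doyle: BF = (D - 4)^2 * L / 16
Adjusted diameter = 20 - 4 = 16 in
(D-4)^2 = 16^2 = 256
BF = 256 * 14 / 16 = 224 BF

224


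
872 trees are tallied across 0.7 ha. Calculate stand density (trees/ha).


Formula: Stand Density = N_trees / Area_ha
Density = 872 trees / 0.7 ha
Density = 1246 trees/ha

1246


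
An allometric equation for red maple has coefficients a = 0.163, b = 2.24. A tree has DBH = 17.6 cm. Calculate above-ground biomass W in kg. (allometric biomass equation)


Formula: W = a * DBH^b  (allometric power law)
DBH^b = 17.6^2.24 = 616.5217
W = 0.163 * 616.5217 = 100.5 kg

100.5


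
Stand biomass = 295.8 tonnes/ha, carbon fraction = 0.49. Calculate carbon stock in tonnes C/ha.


Formula: Carbon Stock = Biomass * Carbon Fraction
C = 295.8 t/ha * 0.49
C = 144.9 t C/ha

144.9


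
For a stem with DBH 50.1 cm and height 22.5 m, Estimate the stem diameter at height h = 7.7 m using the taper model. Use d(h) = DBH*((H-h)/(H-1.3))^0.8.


Taper: d(h) = DBH * ((H - h) / (H - 1.3))^0.8
Numerator = H - h = 22.5 - 7.7 = 14.8 m
Denominator = H - 1.3 = 22.5 - 1.3 = 21.2 m
Ratio = 14.8 / 21.2 = 0.69811
d = 50.1 * 0.69811^0.8 = 37.6 cm

37.6


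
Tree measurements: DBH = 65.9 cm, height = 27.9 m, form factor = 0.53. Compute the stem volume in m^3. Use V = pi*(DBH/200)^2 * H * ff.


Formula: V = pi * (DBH/200)^2 * H * ff
Radius = DBH/200 = 65.9/200 = 0.3295 m
Radius^2 = 0.3295^2 = 0.10857025 m^2
V = pi * 0.10857025 * 27.9 * 0.53
V = 5.044 m^3

5.044


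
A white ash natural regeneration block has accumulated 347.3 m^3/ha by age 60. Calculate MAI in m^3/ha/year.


Formula: MAI = Total Volume / Stand Age
MAI = 347.3 m^3/ha / 60 years
MAI = 5.79 m^3/ha/year

5.79


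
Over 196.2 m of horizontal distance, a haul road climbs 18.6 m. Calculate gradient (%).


Formula: Gradient = rise / run * 100
Gradient = 18.6 / 196.2 * 100 = 9.5%

9.5


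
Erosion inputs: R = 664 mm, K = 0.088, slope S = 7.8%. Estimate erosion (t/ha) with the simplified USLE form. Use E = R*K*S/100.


Formula: E = R * K * S / 100  (simplified USLE)
R * K = 664 * 0.088 = 58.432
E = 58.432 * 7.8 / 100 = 4.56 t/ha

4.56


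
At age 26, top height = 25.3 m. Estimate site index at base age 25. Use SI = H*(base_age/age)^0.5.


Formula: SI = H_dom * (base_age / age)^0.5
Age ratio = 25 / 26 = 0.96154
sqrt(age_ratio) = 0.98058
SI = 25.3 * 0.98058 = 24.8 m

24.8


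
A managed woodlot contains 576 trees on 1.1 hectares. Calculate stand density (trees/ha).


Formula: Stand Density = N_trees / Area_ha
Density = 576 trees / 1.1 ha
Density = 524 trees/ha

524


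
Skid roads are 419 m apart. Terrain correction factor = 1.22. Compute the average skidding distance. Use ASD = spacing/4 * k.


Formula: ASD = (spacing / 4) * correction
Uncorrected distance = spacing / 4 = 419 / 4 = 104.75 m
ASD = 104.75 * 1.22 = 128 m

128


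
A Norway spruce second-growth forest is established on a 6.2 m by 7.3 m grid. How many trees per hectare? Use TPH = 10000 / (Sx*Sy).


Formula: TPH = 10000 m^2/ha / (spacing_x * spacing_y)
Area per tree = 6.2 m * 7.3 m = 45.26 m^2
TPH = 10000 / 45.26 = 221 trees/ha

221


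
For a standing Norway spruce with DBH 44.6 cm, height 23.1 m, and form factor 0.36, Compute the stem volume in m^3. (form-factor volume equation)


Formula: V = pi * (DBH/200)^2 * H * ff
Radius = DBH/200 = 44.6/200 = 0.223 m
Radius^2 = 0.223^2 = 0.049729 m^2
V = pi * 0.049729 * 23.1 * 0.36
V = 1.299 m^3

1.299


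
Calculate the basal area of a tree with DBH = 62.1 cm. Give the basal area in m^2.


Formula: BA = pi * (DBH/2)^2 / 10000  (cm^2 to m^2)
Radius = DBH/2 = 62.1/2 = 31.05 cm
BA = pi * 31.05^2 / 10000
   = 3028.8173 cm^2 / 10000
   = 0.3029 m^2

0.3029


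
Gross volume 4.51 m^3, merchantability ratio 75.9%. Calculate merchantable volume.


Formula: MV = V_total * (merchantable_pct / 100)
Merchantable fraction = 75.9% / 100 = 0.759
MV = 4.51 m^3 * 0.759 = 3.423 m^3

3.423


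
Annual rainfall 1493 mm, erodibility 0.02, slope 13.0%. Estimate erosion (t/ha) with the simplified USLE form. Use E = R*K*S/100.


Formula: E = R * K * S / 100  (simplified USLE)
R * K = 1493 * 0.02 = 29.86
E = 29.86 * 13.0 / 100 = 3.88 t/ha

3.88


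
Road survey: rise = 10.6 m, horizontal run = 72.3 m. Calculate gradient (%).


Formula: Gradient = rise / run * 100
Gradient = 10.6 / 72.3 * 100 = 14.7%

14.7


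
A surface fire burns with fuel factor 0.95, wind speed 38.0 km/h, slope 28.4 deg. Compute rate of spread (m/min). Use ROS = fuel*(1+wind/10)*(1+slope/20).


Formula: ROS = fuel * (1 + wind/10) * (1 + slope/20)
Wind factor = 1 + 38.0/10 = 4.8
Slope factor = 1 + 28.4/20 = 2.42
ROS = 0.95 * 4.8 * 2.42 = 11.04 m/min

11.04


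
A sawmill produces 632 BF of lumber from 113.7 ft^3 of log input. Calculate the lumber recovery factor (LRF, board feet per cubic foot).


Formula: LRF = Lumber Output (BF) / Log Input (ft^3)
LRF = 632 BF / 113.7 ft^3
LRF = 5.56 BF/ft^3

5.56


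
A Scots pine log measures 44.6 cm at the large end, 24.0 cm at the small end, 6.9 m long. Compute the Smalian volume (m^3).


Smalian: V = (A1 + A2)/2 * L,  A = pi*(D/200)^2
A1 = pi*(44.6/200)^2 = 0.156228 m^2
A2 = pi*(24.0/200)^2 = 0.045239 m^2
V = (0.156228+0.045239)/2*6.9 = 0.6951 m^3

0.6951


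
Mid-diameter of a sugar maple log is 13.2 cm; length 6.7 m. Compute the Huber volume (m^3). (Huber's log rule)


Huber: V = Am * L,  Am = pi*(Dm/200)^2
Am = pi*(13.2/200)^2 = 0.013685 m^2
V = 0.013685*6.7 = 0.0917 m^3

0.0917


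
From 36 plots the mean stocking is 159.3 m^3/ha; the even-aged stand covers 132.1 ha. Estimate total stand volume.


Formula: Total Volume = Mean Volume per ha * Total Area
Total Volume = 159.3 m^3/ha * 132.1 ha
Total Volume = 21044 m^3

21044


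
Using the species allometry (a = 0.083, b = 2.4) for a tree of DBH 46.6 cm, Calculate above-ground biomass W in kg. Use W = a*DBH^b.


Formula: W = a * DBH^b  (allometric power law)
DBH^b = 46.6^2.4 = 10095.462
W = 0.083 * 10095.462 = 837.9 kg

837.9


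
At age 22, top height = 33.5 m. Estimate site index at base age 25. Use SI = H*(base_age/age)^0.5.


Formula: SI = H_dom * (base_age / age)^0.5
Age ratio = 25 / 22 = 1.13636
sqrt(age_ratio) = 1.066
SI = 33.5 * 1.066 = 35.7 m

35.7


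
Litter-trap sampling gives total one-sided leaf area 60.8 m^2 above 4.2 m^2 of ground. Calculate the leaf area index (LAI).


Formula: LAI = total leaf area / ground area  (dimensionless)
LAI = 60.8 m^2 / 4.2 m^2
LAI = 14.48

14.48


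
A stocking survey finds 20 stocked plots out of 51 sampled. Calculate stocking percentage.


Formula: Stocking % = stocked plots / total plots * 100
Stocking = 20 / 51 * 100
Stocking = 0.3922 * 100 = 39.2%

39.2


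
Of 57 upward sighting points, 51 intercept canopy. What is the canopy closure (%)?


Formula: Canopy closure = covered points / total points * 100
Closure = 51 / 57 * 100
Closure = 0.8947 * 100 = 89.5%

89.5


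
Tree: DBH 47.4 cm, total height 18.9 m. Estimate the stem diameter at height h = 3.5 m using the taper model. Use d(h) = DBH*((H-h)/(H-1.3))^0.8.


Taper: d(h) = DBH * ((H - h) / (H - 1.3))^0.8
Numerator = H - h = 18.9 - 3.5 = 15.4 m
Denominator = H - 1.3 = 18.9 - 1.3 = 17.6 m
Ratio = 15.4 / 17.6 = 0.875
d = 47.4 * 0.875^0.8 = 42.6 cm

42.6


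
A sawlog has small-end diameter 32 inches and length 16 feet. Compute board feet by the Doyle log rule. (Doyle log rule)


Doyle: BF = (D - 4)^2 * L / 16
Adjusted diameter = 32 - 4 = 28 in
(D-4)^2 = 28^2 = 784
BF = 784 * 16 / 16 = 784 BF

784


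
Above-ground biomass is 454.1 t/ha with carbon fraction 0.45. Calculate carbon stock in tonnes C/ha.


Formula: Carbon Stock = Biomass * Carbon Fraction
C = 454.1 t/ha * 0.45
C = 204.3 t C/ha

204.3


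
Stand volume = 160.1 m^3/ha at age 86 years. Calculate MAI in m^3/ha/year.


Formula: MAI = Total Volume / Stand Age
MAI = 160.1 m^3/ha / 86 years
MAI = 1.86 m^3/ha/year

1.86


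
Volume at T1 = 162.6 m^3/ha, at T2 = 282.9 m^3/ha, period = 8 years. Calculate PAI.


Formula: PAI = (V_T2 - V_T1) / (T2 - T1)
Volume increment = 282.9 - 162.6 = 120.3 m^3/ha
PAI = 120.3 / 8 = 15.04 m^3/ha/year

15.04


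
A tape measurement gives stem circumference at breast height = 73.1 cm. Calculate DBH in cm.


Formula: DBH = C / pi
DBH = 73.1 / pi
pi = 3.14159...
DBH = 23.3 cm

23.3


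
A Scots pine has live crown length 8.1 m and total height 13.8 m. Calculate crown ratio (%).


Formula: Crown Ratio = (Crown Length / Total Height) * 100
CR = (8.1 m / 13.8 m) * 100
CR = 0.587 * 100 = 58.7%

58.7


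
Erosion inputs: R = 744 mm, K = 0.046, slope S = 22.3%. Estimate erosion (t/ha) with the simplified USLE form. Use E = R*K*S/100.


Formula: E = R * K * S / 100  (simplified USLE)
R * K = 744 * 0.046 = 34.224
E = 34.224 * 22.3 / 100 = 7.63 t/ha

7.63


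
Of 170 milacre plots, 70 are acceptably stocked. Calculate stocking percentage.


Formula: Stocking % = stocked plots / total plots * 100
Stocking = 70 / 170 * 100
Stocking = 0.4118 * 100 = 41.2%

41.2


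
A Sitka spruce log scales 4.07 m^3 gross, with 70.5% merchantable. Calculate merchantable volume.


Formula: MV = V_total * (merchantable_pct / 100)
Merchantable fraction = 70.5% / 100 = 0.705
MV = 4.07 m^3 * 0.705 = 2.869 m^3

2.869


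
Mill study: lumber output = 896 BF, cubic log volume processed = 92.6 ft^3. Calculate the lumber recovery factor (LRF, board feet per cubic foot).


Formula: LRF = Lumber Output (BF) / Log Input (ft^3)
LRF = 896 BF / 92.6 ft^3
LRF = 9.68 BF/ft^3

9.68


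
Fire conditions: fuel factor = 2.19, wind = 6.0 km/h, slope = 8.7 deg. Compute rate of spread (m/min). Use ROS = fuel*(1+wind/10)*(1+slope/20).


Formula: ROS = fuel * (1 + wind/10) * (1 + slope/20)
Wind factor = 1 + 6.0/10 = 1.6
Slope factor = 1 + 8.7/20 = 1.435
ROS = 2.19 * 1.6 * 1.435 = 5.03 m/min

5.03


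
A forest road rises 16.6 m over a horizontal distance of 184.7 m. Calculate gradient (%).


Formula: Gradient = rise / run * 100
Gradient = 16.6 / 184.7 * 100 = 9.0%

9.0
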